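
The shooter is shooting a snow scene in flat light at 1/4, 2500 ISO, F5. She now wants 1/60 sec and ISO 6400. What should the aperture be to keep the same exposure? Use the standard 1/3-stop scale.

Shutter speed: 1/4 → 1/5 → 1/6 → 1/8 → 1/10 → 1/13 → 1/15 → 1/20 → 1/25 → 1/30 → 1/40 → 1/50 → 1/60 — 4 stops shorter (darker).
ISO: 2500 → 3200 → 4000 → 5000 → 6400 — 1 1/3 stops higher (brighter).
Net change so far: 2 2/3 stops darker. Offset with the aperture: f/5 → f/4.5 → f/4 → f/3.5 → f/3.2 → f/2.8 → f/2.5 → f/2.2 → f/2.

f/2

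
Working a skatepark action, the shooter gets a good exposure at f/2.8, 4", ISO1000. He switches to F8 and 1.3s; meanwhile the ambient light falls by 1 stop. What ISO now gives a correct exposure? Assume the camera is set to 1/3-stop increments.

Scene light: 1 stop darker.
Aperture: f/2.8 → f/3.2 → f/3.5 → f/4 → f/4.5 → f/5 → f/5.6 → f/6.3 → f/7.1 → f/8 — 3 stops narrower (darker).
Shutter speed: 4 → 3.2 → 2.5 → 2 → 1.6 → 1.3 — 1 2/3 stops faster (darker).
Net so far: 5 2/3 stops darker. ISO: 1000 → 1250 → 1600 → 2000 → 2500 → 3200 → 4000 → 5000 → 6400 → 8000 → 10000 → 12800 → 16000 → 20000 → 25600 → 32000 → 40000 → 51200.

ISO 51200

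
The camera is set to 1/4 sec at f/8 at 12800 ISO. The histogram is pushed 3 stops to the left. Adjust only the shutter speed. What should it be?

Underexposed by 3 stops → need 3 stops brighter.
Shutter speed: 1/4 → 1/2 → 1 → 2.

2 s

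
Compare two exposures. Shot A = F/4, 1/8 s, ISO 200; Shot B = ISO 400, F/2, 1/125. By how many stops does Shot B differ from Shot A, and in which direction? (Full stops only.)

1 stop darker

Aperture: f/4 → f/2.8 → f/2 — 2 stops wider (brighter).
Shutter speed: 1/8 → 1/15 → 1/30 → 1/60 → 1/125 — 4 stops shorter (darker).
ISO: 200 → 400 — 1 stop higher (brighter).
Net: +2 −4 +1 = −1 stop.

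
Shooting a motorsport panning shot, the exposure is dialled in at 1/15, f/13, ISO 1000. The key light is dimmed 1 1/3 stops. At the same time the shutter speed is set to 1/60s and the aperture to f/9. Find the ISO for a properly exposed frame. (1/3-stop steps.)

Scene light: 1 1/3 stops darker.
Shutter speed: 1/15 → 1/20 → 1/25 → 1/30 → 1/40 → 1/50 → 1/60 — 2 stops shorter (darker).
Aperture: f/13 → f/11 → f/10 → f/9 — 1 stop opened up (brighter).
Net so far: 2 1/3 stops darker. ISO: 1000 → 1250 → 1600 → 2000 → 2500 → 3200 → 4000 → 5000.

ISO 5000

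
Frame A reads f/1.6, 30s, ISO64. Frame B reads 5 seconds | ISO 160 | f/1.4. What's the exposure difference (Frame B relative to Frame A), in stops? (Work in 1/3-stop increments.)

Aperture: f/1.6 → f/1.4 — 1/3 stop larger aperture (brighter).
Shutter speed: 30 → 25 → 20 → 15 → 13 → 10 → 8 → 6 → 5 — 2 2/3 stops faster (darker).
ISO: 64 → 80 → 100 → 125 → 160 — 1 1/3 stops higher (brighter).
Net: +1/3 −2 2/3 +1 1/3 = −1 stop.

1 stop darker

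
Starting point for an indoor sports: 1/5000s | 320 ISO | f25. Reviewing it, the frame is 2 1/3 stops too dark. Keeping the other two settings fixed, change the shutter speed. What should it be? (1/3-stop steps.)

Underexposed by 2 1/3 stops → need 2 1/3 stops brighter.
Shutter speed: 1/5000 → 1/4000 → 1/3200 → 1/2500 → 1/2000 → 1/1600 → 1/1250 → 1/1000.

1/1000s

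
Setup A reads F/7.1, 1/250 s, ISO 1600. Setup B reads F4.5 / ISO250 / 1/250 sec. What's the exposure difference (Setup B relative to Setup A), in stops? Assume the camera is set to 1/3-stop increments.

1 1/3 stops darker

Aperture: f/7.1 → f/6.3 → f/5.6 → f/5 → f/4.5 — 1 1/3 stops opened up (brighter).
Shutter speed: unchanged.
ISO: 1600 → 1250 → 1000 → 800 → 640 → 500 → 400 → 320 → 250 — 2 2/3 stops lower (darker).
Net: +1 1/3 −2 2/3 = −1 1/3 stops.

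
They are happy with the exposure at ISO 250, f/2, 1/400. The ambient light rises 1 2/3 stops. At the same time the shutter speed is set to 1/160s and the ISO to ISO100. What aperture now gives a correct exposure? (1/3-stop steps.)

f/3.5

Scene light: 1 2/3 stops brighter.
Shutter speed: 1/400 → 1/320 → 1/250 → 1/200 → 1/160 — 1 1/3 stops longer (brighter).
ISO: 250 → 200 → 160 → 125 → 100 — 1 1/3 stops lower (darker).
Net so far: 1 2/3 stops brighter. Aperture: f/2 → f/2.2 → f/2.5 → f/2.8 → f/3.2 → f/3.5.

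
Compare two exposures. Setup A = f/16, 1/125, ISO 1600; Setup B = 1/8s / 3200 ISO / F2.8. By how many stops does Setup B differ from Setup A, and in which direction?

Aperture: f/16 → f/11 → f/8 → f/5.6 → f/4 → f/2.8 — 5 stops larger aperture (brighter).
Shutter speed: 1/125 → 1/60 → 1/30 → 1/15 → 1/8 — 4 stops longer (brighter).
ISO: 1600 → 3200 — 1 stop higher (brighter).
Net: +5 +4 +1 = +10 stops.

10 stops brighter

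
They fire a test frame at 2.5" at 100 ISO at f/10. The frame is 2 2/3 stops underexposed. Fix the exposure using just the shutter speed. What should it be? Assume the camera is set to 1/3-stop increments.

15 s

Underexposed by 2 2/3 stops → need 2 2/3 stops brighter.
Shutter speed: 2.5 → 3.2 → 4 → 5 → 6 → 8 → 10 → 13 → 15.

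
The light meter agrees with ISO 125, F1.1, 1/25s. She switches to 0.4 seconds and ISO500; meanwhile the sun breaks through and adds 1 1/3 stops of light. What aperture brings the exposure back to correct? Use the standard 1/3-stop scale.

Scene light: 1 1/3 stops brighter.
Shutter speed: 1/25 → 1/20 → 1/15 → 1/13 → 1/10 → 1/8 → 1/6 → 1/5 → 1/4 → 0.3 → 0.4 — 3 1/3 stops longer (brighter).
ISO: 125 → 160 → 200 → 250 → 320 → 400 → 500 — 2 stops higher (brighter).
Net so far: 6 2/3 stops brighter. Aperture: f/1.1 → f/1.2 → f/1.4 → f/1.6 → f/1.8 → f/2 → f/2.2 → f/2.5 → f/2.8 → f/3.2 → f/3.5 → f/4 → f/4.5 → f/5 → f/5.6 → f/6.3 → f/7.1 → f/8 → f/9 → f/10 → f/11.

f/11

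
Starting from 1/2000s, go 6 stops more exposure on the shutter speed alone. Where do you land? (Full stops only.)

1/30s

Shutter speed: 1/2000 → 1/1000 → 1/500 → 1/250 → 1/125 → 1/60 → 1/30 — 6 stops slower (brighter).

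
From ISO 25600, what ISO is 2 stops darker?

ISO 6400

ISO: 25600 → 12800 → 6400 — 2 stops lower (darker).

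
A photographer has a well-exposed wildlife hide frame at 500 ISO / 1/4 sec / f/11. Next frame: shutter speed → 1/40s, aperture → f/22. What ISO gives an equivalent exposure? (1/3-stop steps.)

Shutter speed: 1/4 → 1/5 → 1/6 → 1/8 → 1/10 → 1/13 → 1/15 → 1/20 → 1/25 → 1/30 → 1/40 — 3 1/3 stops faster (darker).
Aperture: f/11 → f/13 → f/14 → f/16 → f/18 → f/20 → f/22 — 2 stops smaller aperture (darker).
Net change so far: 5 1/3 stops darker. Offset with the ISO: 500 → 640 → 800 → 1000 → 1250 → 1600 → 2000 → 2500 → 3200 → 4000 → 5000 → 6400 → 8000 → 10000 → 12800 → 16000 → 20000.

ISO 20000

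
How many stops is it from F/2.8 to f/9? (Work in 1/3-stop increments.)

f/2.8 → f/3.2 → f/3.5 → f/4 → f/4.5 → f/5 → f/5.6 → f/6.3 → f/7.1 → f/8 → f/9 — count the steps: 10 third-stops = 3 1/3 stops.

3 1/3 stops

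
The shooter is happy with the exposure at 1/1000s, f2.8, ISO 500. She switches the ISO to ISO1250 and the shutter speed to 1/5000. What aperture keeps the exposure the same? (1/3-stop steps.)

f/2

ISO: 500 → 640 → 800 → 1000 → 1250 — 1 1/3 stops raised (brighter).
Shutter speed: 1/1000 → 1/1250 → 1/1600 → 1/2000 → 1/2500 → 1/3200 → 1/4000 → 1/5000 — 2 1/3 stops shorter (darker).
Net change so far: 1 stop darker. Offset with the aperture: f/2.8 → f/2.5 → f/2.2 → f/2.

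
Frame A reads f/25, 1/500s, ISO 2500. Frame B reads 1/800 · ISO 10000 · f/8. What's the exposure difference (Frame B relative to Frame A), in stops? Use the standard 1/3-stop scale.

Aperture: f/25 → f/22 → f/20 → f/18 → f/16 → f/14 → f/13 → f/11 → f/10 → f/9 → f/8 — 3 1/3 stops opened up (brighter).
Shutter speed: 1/500 → 1/640 → 1/800 — 2/3 stop shorter (darker).
ISO: 2500 → 3200 → 4000 → 5000 → 6400 → 8000 → 10000 — 2 stops raised (brighter).
Net: +3 1/3 −2/3 +2 = +4 2/3 stops.

4 2/3 stops brighter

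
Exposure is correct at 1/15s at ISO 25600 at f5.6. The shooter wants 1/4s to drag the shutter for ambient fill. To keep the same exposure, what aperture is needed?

f/11

Shutter speed: 1/15 → 1/8 → 1/4 — 2 stops slower (brighter).
Need 2 stops darker from the aperture: f/5.6 → f/8 → f/11.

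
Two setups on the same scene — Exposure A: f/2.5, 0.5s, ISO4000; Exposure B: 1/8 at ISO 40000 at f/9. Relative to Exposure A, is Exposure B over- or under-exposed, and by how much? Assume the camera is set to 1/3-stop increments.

Aperture: f/2.5 → f/2.8 → f/3.2 → f/3.5 → f/4 → f/4.5 → f/5 → f/5.6 → f/6.3 → f/7.1 → f/8 → f/9 — 3 2/3 stops stopped down (darker).
Shutter speed: 0.5 → 0.4 → 0.3 → 1/4 → 1/5 → 1/6 → 1/8 — 2 stops faster (darker).
ISO: 4000 → 5000 → 6400 → 8000 → 10000 → 12800 → 16000 → 20000 → 25600 → 32000 → 40000 — 3 1/3 stops raised (brighter).
Net: −3 2/3 −2 +3 1/3 = −2 1/3 stops.

2 1/3 stops darker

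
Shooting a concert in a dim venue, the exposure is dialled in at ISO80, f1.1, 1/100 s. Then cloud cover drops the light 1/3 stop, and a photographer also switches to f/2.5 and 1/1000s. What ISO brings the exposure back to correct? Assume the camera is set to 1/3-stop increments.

Scene light: 1/3 stop darker.
Aperture: f/1.1 → f/1.2 → f/1.4 → f/1.6 → f/1.8 → f/2 → f/2.2 → f/2.5 — 2 1/3 stops stopped down (darker).
Shutter speed: 1/100 → 1/125 → 1/160 → 1/200 → 1/250 → 1/320 → 1/400 → 1/500 → 1/640 → 1/800 → 1/1000 — 3 1/3 stops faster (darker).
Net so far: 6 stops darker. ISO: 80 → 100 → 125 → 160 → 200 → 250 → 320 → 400 → 500 → 640 → 800 → 1000 → 1250 → 1600 → 2000 → 2500 → 3200 → 4000 → 5000.

ISO 5000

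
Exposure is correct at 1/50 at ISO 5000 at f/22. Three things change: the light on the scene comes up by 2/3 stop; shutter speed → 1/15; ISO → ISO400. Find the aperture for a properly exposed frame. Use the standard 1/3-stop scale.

Scene light: 2/3 stop brighter.
Shutter speed: 1/50 → 1/40 → 1/30 → 1/25 → 1/20 → 1/15 — 1 2/3 stops slower (brighter).
ISO: 5000 → 4000 → 3200 → 2500 → 2000 → 1600 → 1250 → 1000 → 800 → 640 → 500 → 400 — 3 2/3 stops dropped (darker).
Net so far: 1 1/3 stops darker. Aperture: f/22 → f/20 → f/18 → f/16 → f/14.

f/14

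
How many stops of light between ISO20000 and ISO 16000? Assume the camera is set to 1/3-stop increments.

1/3 stop

20000 → 16000 — count the steps: 1 third-stops = 1/3 stop.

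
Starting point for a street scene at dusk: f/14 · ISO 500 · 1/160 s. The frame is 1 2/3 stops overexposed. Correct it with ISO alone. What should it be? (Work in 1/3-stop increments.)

ISO 160

Overexposed by 1 2/3 stops → need 1 2/3 stops darker.
ISO: 500 → 400 → 320 → 250 → 200 → 160.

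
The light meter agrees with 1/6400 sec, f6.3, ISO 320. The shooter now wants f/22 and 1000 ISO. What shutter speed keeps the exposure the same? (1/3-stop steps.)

Aperture: f/6.3 → f/7.1 → f/8 → f/9 → f/10 → f/11 → f/13 → f/14 → f/16 → f/18 → f/20 → f/22 — 3 2/3 stops smaller aperture (darker).
ISO: 320 → 400 → 500 → 640 → 800 → 1000 — 1 2/3 stops higher (brighter).
Net change so far: 2 stops darker. Offset with the shutter speed: 1/6400 → 1/5000 → 1/4000 → 1/3200 → 1/2500 → 1/2000 → 1/1600.

1/1600s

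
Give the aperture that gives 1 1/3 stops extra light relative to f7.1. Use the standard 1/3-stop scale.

f/4.5

Aperture: f/7.1 → f/6.3 → f/5.6 → f/5 → f/4.5 — 1 1/3 stops wider (brighter).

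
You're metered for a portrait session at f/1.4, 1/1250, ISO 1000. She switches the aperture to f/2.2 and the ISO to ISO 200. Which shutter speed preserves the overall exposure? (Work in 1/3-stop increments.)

Aperture: f/1.4 → f/1.6 → f/1.8 → f/2 → f/2.2 — 1 1/3 stops narrower (darker).
ISO: 1000 → 800 → 640 → 500 → 400 → 320 → 250 → 200 — 2 1/3 stops lower (darker).
Net change so far: 3 2/3 stops darker. Offset with the shutter speed: 1/1250 → 1/1000 → 1/800 → 1/640 → 1/500 → 1/400 → 1/320 → 1/250 → 1/200 → 1/160 → 1/125 → 1/100.

1/100s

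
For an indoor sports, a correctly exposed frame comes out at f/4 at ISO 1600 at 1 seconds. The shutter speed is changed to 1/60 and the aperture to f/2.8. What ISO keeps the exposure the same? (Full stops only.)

Shutter speed: 1 → 1/2 → 1/4 → 1/8 → 1/15 → 1/30 → 1/60 — 6 stops faster (darker).
Aperture: f/4 → f/2.8 — 1 stop opened up (brighter).
Net change so far: 5 stops darker. Offset with the ISO: 1600 → 3200 → 6400 → 12800 → 25600 → 51200.

ISO 51200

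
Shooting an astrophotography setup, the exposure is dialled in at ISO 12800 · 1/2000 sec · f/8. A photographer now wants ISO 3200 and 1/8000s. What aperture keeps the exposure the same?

f/2

ISO: 12800 → 6400 → 3200 — 2 stops dropped (darker).
Shutter speed: 1/2000 → 1/4000 → 1/8000 — 2 stops faster (darker).
Net change so far: 4 stops darker. Offset with the aperture: f/8 → f/5.6 → f/4 → f/2.8 → f/2.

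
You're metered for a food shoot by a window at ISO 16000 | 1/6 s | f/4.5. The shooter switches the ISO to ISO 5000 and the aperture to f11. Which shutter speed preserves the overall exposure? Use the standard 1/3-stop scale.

3.2 s

ISO: 16000 → 12800 → 10000 → 8000 → 6400 → 5000 — 1 2/3 stops dropped (darker).
Aperture: f/4.5 → f/5 → f/5.6 → f/6.3 → f/7.1 → f/8 → f/9 → f/10 → f/11 — 2 2/3 stops smaller aperture (darker).
Net change so far: 4 1/3 stops darker. Offset with the shutter speed: 1/6 → 1/5 → 1/4 → 0.3 → 0.4 → 0.5 → 0.6 → 0.8 → 1 → 1.3 → 1.6 → 2 → 2.5 → 3.2.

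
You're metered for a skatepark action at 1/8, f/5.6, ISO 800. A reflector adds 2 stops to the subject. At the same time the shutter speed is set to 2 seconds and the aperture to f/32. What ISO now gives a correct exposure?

ISO 400

Scene light: 2 stops brighter.
Shutter speed: 1/8 → 1/4 → 1/2 → 1 → 2 — 4 stops slower (brighter).
Aperture: f/5.6 → f/8 → f/11 → f/16 → f/22 → f/32 — 5 stops narrower (darker).
Net so far: 1 stop brighter. ISO: 800 → 400.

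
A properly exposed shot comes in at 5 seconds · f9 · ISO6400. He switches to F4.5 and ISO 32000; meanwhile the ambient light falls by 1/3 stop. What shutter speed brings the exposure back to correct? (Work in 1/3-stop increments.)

Scene light: 1/3 stop darker.
Aperture: f/9 → f/8 → f/7.1 → f/6.3 → f/5.6 → f/5 → f/4.5 — 2 stops opened up (brighter).
ISO: 6400 → 8000 → 10000 → 12800 → 16000 → 20000 → 25600 → 32000 — 2 1/3 stops higher (brighter).
Net so far: 4 stops brighter. Shutter speed: 5 → 4 → 3.2 → 2.5 → 2 → 1.6 → 1.3 → 1 → 0.8 → 0.6 → 0.5 → 0.4 → 0.3.

0.3 s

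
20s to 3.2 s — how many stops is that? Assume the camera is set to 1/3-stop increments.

2 2/3 stops

20 → 15 → 13 → 10 → 8 → 6 → 5 → 4 → 3.2 — count the steps: 8 third-stops = 2 2/3 stops.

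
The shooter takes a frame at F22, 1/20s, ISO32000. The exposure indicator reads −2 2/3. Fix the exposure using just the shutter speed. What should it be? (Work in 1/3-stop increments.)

0.3 s

Underexposed by 2 2/3 stops → need 2 2/3 stops brighter.
Shutter speed: 1/20 → 1/15 → 1/13 → 1/10 → 1/8 → 1/6 → 1/5 → 1/4 → 0.3.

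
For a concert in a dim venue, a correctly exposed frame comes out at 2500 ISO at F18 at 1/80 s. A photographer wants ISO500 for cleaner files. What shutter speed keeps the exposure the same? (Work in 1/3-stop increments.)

ISO: 2500 → 2000 → 1600 → 1250 → 1000 → 800 → 640 → 500 — 2 1/3 stops lower (darker).
Need 2 1/3 stops brighter from the shutter speed: 1/80 → 1/60 → 1/50 → 1/40 → 1/30 → 1/25 → 1/20 → 1/15.

1/15s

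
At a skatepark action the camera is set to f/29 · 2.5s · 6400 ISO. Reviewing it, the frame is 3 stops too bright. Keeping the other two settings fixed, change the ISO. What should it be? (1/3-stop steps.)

ISO 800

Overexposed by 3 stops → need 3 stops darker.
ISO: 6400 → 5000 → 4000 → 3200 → 2500 → 2000 → 1600 → 1250 → 1000 → 800.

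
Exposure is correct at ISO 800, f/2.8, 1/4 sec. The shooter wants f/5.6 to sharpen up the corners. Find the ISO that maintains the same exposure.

ISO 3200

Aperture: f/2.8 → f/4 → f/5.6 — 2 stops stopped down (darker).
Need 2 stops brighter from the ISO: 800 → 1600 → 3200.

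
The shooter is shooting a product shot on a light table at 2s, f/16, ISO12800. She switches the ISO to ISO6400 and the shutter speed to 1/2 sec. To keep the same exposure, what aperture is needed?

f/5.6

ISO: 12800 → 6400 — 1 stop lower (darker).
Shutter speed: 2 → 1 → 1/2 — 2 stops faster (darker).
Net change so far: 3 stops darker. Offset with the aperture: f/16 → f/11 → f/8 → f/5.6.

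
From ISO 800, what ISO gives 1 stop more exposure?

ISO 1600

ISO: 800 → 1600 — 1 stop higher (brighter).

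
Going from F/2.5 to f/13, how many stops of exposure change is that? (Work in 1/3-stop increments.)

f/2.5 → f/2.8 → f/3.2 → f/3.5 → f/4 → f/4.5 → f/5 → f/5.6 → f/6.3 → f/7.1 → f/8 → f/9 → f/10 → f/11 → f/13 — count the steps: 14 third-stops = 4 2/3 stops.

4 2/3 stops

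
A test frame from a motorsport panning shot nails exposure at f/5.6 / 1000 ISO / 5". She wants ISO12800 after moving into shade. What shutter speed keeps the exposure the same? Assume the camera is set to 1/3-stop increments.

0.4 s

ISO: 1000 → 1250 → 1600 → 2000 → 2500 → 3200 → 4000 → 5000 → 6400 → 8000 → 10000 → 12800 — 3 2/3 stops raised (brighter).
Need 3 2/3 stops darker from the shutter speed: 5 → 4 → 3.2 → 2.5 → 2 → 1.6 → 1.3 → 1 → 0.8 → 0.6 → 0.5 → 0.4.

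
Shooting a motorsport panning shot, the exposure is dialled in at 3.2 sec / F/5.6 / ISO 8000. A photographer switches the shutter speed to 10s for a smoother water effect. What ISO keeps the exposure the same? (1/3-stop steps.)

ISO 2500

Shutter speed: 3.2 → 4 → 5 → 6 → 8 → 10 — 1 2/3 stops slower (brighter).
Need 1 2/3 stops darker from the ISO: 8000 → 6400 → 5000 → 4000 → 3200 → 2500.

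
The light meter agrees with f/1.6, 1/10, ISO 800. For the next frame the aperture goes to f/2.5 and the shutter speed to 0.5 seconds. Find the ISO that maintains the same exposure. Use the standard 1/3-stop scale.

ISO 400

Aperture: f/1.6 → f/1.8 → f/2 → f/2.2 → f/2.5 — 1 1/3 stops stopped down (darker).
Shutter speed: 1/10 → 1/8 → 1/6 → 1/5 → 1/4 → 0.3 → 0.4 → 0.5 — 2 1/3 stops longer (brighter).
Net change so far: 1 stop brighter. Offset with the ISO: 800 → 640 → 500 → 400.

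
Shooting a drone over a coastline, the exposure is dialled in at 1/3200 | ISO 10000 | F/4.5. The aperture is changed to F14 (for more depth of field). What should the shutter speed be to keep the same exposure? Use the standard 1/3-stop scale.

1/320s

Aperture: f/4.5 → f/5 → f/5.6 → f/6.3 → f/7.1 → f/8 → f/9 → f/10 → f/11 → f/13 → f/14 — 3 1/3 stops narrower (darker).
Need 3 1/3 stops brighter from the shutter speed: 1/3200 → 1/2500 → 1/2000 → 1/1600 → 1/1250 → 1/1000 → 1/800 → 1/640 → 1/500 → 1/400 → 1/320.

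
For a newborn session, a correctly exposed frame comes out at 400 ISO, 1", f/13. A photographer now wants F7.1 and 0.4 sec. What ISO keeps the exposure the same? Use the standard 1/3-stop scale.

ISO 320

Aperture: f/13 → f/11 → f/10 → f/9 → f/8 → f/7.1 — 1 2/3 stops opened up (brighter).
Shutter speed: 1 → 0.8 → 0.6 → 0.5 → 0.4 — 1 1/3 stops shorter (darker).
Net change so far: 1/3 stop brighter. Offset with the ISO: 400 → 320.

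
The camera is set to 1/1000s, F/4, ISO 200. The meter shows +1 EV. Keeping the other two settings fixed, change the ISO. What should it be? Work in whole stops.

ISO 100

Overexposed by 1 stop → need 1 stop darker.
ISO: 200 → 100.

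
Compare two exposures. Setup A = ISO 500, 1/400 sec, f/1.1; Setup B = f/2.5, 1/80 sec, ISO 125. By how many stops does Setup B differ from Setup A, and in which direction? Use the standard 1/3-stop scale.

2 stops darker

Aperture: f/1.1 → f/1.2 → f/1.4 → f/1.6 → f/1.8 → f/2 → f/2.2 → f/2.5 — 2 1/3 stops smaller aperture (darker).
Shutter speed: 1/400 → 1/320 → 1/250 → 1/200 → 1/160 → 1/125 → 1/100 → 1/80 — 2 1/3 stops slower (brighter).
ISO: 500 → 400 → 320 → 250 → 200 → 160 → 125 — 2 stops dropped (darker).
Net: −2 1/3 +2 1/3 −2 = −2 stops.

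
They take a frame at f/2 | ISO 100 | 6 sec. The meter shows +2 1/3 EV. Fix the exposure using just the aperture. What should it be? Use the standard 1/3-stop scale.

Overexposed by 2 1/3 stops → need 2 1/3 stops darker.
Aperture: f/2 → f/2.2 → f/2.5 → f/2.8 → f/3.2 → f/3.5 → f/4 → f/4.5.

f/4.5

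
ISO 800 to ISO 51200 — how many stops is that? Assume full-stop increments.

800 → 1600 → 3200 → 6400 → 12800 → 25600 → 51200 — count the steps: 6 stops.

6 stops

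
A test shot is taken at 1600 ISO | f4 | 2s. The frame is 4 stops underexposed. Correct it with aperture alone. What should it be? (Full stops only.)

f/1.0

Underexposed by 4 stops → need 4 stops brighter.
Aperture: f/4 → f/2.8 → f/2 → f/1.4 → f/1.0.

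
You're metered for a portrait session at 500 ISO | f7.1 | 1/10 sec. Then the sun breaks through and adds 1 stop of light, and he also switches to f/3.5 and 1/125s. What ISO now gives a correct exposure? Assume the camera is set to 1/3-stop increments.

Scene light: 1 stop brighter.
Aperture: f/7.1 → f/6.3 → f/5.6 → f/5 → f/4.5 → f/4 → f/3.5 — 2 stops wider (brighter).
Shutter speed: 1/10 → 1/13 → 1/15 → 1/20 → 1/25 → 1/30 → 1/40 → 1/50 → 1/60 → 1/80 → 1/100 → 1/125 — 3 2/3 stops shorter (darker).
Net so far: 2/3 stop darker. ISO: 500 → 640 → 800.

ISO 800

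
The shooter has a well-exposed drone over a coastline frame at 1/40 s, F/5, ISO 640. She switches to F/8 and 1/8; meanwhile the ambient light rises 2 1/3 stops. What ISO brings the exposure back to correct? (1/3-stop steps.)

ISO 64

Scene light: 2 1/3 stops brighter.
Aperture: f/5 → f/5.6 → f/6.3 → f/7.1 → f/8 — 1 1/3 stops stopped down (darker).
Shutter speed: 1/40 → 1/30 → 1/25 → 1/20 → 1/15 → 1/13 → 1/10 → 1/8 — 2 1/3 stops slower (brighter).
Net so far: 3 1/3 stops brighter. ISO: 640 → 500 → 400 → 320 → 250 → 200 → 160 → 125 → 100 → 80 → 64.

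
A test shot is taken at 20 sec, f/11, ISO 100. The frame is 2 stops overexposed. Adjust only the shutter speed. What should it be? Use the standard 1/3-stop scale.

Overexposed by 2 stops → need 2 stops darker.
Shutter speed: 20 → 15 → 13 → 10 → 8 → 6 → 5.

5 s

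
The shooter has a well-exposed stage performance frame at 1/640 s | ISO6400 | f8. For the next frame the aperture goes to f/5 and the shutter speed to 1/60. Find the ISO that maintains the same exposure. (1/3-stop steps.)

ISO 250

Aperture: f/8 → f/7.1 → f/6.3 → f/5.6 → f/5 — 1 1/3 stops opened up (brighter).
Shutter speed: 1/640 → 1/500 → 1/400 → 1/320 → 1/250 → 1/200 → 1/160 → 1/125 → 1/100 → 1/80 → 1/60 — 3 1/3 stops slower (brighter).
Net change so far: 4 2/3 stops brighter. Offset with the ISO: 6400 → 5000 → 4000 → 3200 → 2500 → 2000 → 1600 → 1250 → 1000 → 800 → 640 → 500 → 400 → 320 → 250.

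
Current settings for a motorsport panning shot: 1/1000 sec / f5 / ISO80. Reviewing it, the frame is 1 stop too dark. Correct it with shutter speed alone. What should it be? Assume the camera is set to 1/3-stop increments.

Underexposed by 1 stop → need 1 stop brighter.
Shutter speed: 1/1000 → 1/800 → 1/640 → 1/500.

1/500s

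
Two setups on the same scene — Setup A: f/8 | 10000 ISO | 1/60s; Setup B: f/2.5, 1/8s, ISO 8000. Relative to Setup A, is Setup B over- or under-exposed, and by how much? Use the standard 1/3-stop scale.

6 stops brighter

Aperture: f/8 → f/7.1 → f/6.3 → f/5.6 → f/5 → f/4.5 → f/4 → f/3.5 → f/3.2 → f/2.8 → f/2.5 — 3 1/3 stops opened up (brighter).
Shutter speed: 1/60 → 1/50 → 1/40 → 1/30 → 1/25 → 1/20 → 1/15 → 1/13 → 1/10 → 1/8 — 3 stops longer (brighter).
ISO: 10000 → 8000 — 1/3 stop dropped (darker).
Net: +3 1/3 +3 −1/3 = +6 stops.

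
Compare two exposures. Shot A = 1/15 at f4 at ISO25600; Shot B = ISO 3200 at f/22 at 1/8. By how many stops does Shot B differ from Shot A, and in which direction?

7 stops darker

Aperture: f/4 → f/5.6 → f/8 → f/11 → f/16 → f/22 — 5 stops narrower (darker).
Shutter speed: 1/15 → 1/8 — 1 stop slower (brighter).
ISO: 25600 → 12800 → 6400 → 3200 — 3 stops dropped (darker).
Net: −5 +1 −3 = −7 stops.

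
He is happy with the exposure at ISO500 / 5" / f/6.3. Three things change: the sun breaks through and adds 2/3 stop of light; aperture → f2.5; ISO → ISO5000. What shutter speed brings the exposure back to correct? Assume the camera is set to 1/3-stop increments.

Scene light: 2/3 stop brighter.
Aperture: f/6.3 → f/5.6 → f/5 → f/4.5 → f/4 → f/3.5 → f/3.2 → f/2.8 → f/2.5 — 2 2/3 stops opened up (brighter).
ISO: 500 → 640 → 800 → 1000 → 1250 → 1600 → 2000 → 2500 → 3200 → 4000 → 5000 — 3 1/3 stops raised (brighter).
Net so far: 6 2/3 stops brighter. Shutter speed: 5 → 4 → 3.2 → 2.5 → 2 → 1.6 → 1.3 → 1 → 0.8 → 0.6 → 0.5 → 0.4 → 0.3 → 1/4 → 1/5 → 1/6 → 1/8 → 1/10 → 1/13 → 1/15 → 1/20.

1/20s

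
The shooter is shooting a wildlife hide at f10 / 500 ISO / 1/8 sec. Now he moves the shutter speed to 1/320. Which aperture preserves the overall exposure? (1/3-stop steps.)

Shutter speed: 1/8 → 1/10 → 1/13 → 1/15 → 1/20 → 1/25 → 1/30 → 1/40 → 1/50 → 1/60 → 1/80 → 1/100 → 1/125 → 1/160 → 1/200 → 1/250 → 1/320 — 5 1/3 stops faster (darker).
Need 5 1/3 stops brighter from the aperture: f/10 → f/9 → f/8 → f/7.1 → f/6.3 → f/5.6 → f/5 → f/4.5 → f/4 → f/3.5 → f/3.2 → f/2.8 → f/2.5 → f/2.2 → f/2 → f/1.8 → f/1.6.

f/1.6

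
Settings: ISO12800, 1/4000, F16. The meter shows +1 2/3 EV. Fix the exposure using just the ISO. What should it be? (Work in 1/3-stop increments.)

Overexposed by 1 2/3 stops → need 1 2/3 stops darker.
ISO: 12800 → 10000 → 8000 → 6400 → 5000 → 4000.

ISO 4000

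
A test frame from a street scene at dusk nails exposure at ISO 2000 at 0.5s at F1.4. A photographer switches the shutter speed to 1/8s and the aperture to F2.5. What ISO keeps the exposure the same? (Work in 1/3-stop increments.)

Shutter speed: 0.5 → 0.4 → 0.3 → 1/4 → 1/5 → 1/6 → 1/8 — 2 stops shorter (darker).
Aperture: f/1.4 → f/1.6 → f/1.8 → f/2 → f/2.2 → f/2.5 — 1 2/3 stops narrower (darker).
Net change so far: 3 2/3 stops darker. Offset with the ISO: 2000 → 2500 → 3200 → 4000 → 5000 → 6400 → 8000 → 10000 → 12800 → 16000 → 20000 → 25600.

ISO 25600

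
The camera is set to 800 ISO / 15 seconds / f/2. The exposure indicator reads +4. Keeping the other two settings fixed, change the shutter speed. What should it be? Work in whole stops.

1 s

Overexposed by 4 stops → need 4 stops darker.
Shutter speed: 15 → 8 → 4 → 2 → 1.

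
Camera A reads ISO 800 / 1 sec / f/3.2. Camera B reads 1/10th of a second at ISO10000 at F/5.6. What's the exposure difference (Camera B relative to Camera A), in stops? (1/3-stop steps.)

1 1/3 stops darker

Aperture: f/3.2 → f/3.5 → f/4 → f/4.5 → f/5 → f/5.6 — 1 2/3 stops smaller aperture (darker).
Shutter speed: 1 → 0.8 → 0.6 → 0.5 → 0.4 → 0.3 → 1/4 → 1/5 → 1/6 → 1/8 → 1/10 — 3 1/3 stops shorter (darker).
ISO: 800 → 1000 → 1250 → 1600 → 2000 → 2500 → 3200 → 4000 → 5000 → 6400 → 8000 → 10000 — 3 2/3 stops higher (brighter).
Net: −1 2/3 −3 1/3 +3 2/3 = −1 1/3 stops.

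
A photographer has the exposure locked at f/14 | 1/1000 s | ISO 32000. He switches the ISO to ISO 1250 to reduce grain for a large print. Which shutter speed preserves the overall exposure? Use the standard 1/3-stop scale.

1/40s

ISO: 32000 → 25600 → 20000 → 16000 → 12800 → 10000 → 8000 → 6400 → 5000 → 4000 → 3200 → 2500 → 2000 → 1600 → 1250 — 4 2/3 stops dropped (darker).
Need 4 2/3 stops brighter from the shutter speed: 1/1000 → 1/800 → 1/640 → 1/500 → 1/400 → 1/320 → 1/250 → 1/200 → 1/160 → 1/125 → 1/100 → 1/80 → 1/60 → 1/50 → 1/40.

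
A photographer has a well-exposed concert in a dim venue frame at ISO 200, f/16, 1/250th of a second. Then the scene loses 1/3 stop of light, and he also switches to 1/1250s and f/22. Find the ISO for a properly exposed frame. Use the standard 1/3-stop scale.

ISO 2500

Scene light: 1/3 stop darker.
Shutter speed: 1/250 → 1/320 → 1/400 → 1/500 → 1/640 → 1/800 → 1/1000 → 1/1250 — 2 1/3 stops faster (darker).
Aperture: f/16 → f/18 → f/20 → f/22 — 1 stop stopped down (darker).
Net so far: 3 2/3 stops darker. ISO: 200 → 250 → 320 → 400 → 500 → 640 → 800 → 1000 → 1250 → 1600 → 2000 → 2500.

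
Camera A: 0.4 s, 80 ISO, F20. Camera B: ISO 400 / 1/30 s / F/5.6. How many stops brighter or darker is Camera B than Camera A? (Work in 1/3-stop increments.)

Aperture: f/20 → f/18 → f/16 → f/14 → f/13 → f/11 → f/10 → f/9 → f/8 → f/7.1 → f/6.3 → f/5.6 — 3 2/3 stops opened up (brighter).
Shutter speed: 0.4 → 0.3 → 1/4 → 1/5 → 1/6 → 1/8 → 1/10 → 1/13 → 1/15 → 1/20 → 1/25 → 1/30 — 3 2/3 stops faster (darker).
ISO: 80 → 100 → 125 → 160 → 200 → 250 → 320 → 400 — 2 1/3 stops higher (brighter).
Net: +3 2/3 −3 2/3 +2 1/3 = +2 1/3 stops.

2 1/3 stops brighter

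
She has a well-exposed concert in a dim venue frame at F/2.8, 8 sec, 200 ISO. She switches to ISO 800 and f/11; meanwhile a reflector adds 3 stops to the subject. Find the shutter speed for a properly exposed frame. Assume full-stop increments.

4 s

Scene light: 3 stops brighter.
ISO: 200 → 400 → 800 — 2 stops raised (brighter).
Aperture: f/2.8 → f/4 → f/5.6 → f/8 → f/11 — 4 stops narrower (darker).
Net so far: 1 stop brighter. Shutter speed: 8 → 4.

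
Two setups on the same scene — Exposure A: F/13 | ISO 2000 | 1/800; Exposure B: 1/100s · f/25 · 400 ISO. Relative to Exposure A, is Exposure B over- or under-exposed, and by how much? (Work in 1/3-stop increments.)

Aperture: f/13 → f/14 → f/16 → f/18 → f/20 → f/22 → f/25 — 2 stops stopped down (darker).
Shutter speed: 1/800 → 1/640 → 1/500 → 1/400 → 1/320 → 1/250 → 1/200 → 1/160 → 1/125 → 1/100 — 3 stops slower (brighter).
ISO: 2000 → 1600 → 1250 → 1000 → 800 → 640 → 500 → 400 — 2 1/3 stops lower (darker).
Net: −2 +3 −2 1/3 = −1 1/3 stops.

1 1/3 stops darker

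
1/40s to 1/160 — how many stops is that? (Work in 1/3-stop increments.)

2 stops

1/40 → 1/50 → 1/60 → 1/80 → 1/100 → 1/125 → 1/160 — count the steps: 6 third-stops = 2 stops.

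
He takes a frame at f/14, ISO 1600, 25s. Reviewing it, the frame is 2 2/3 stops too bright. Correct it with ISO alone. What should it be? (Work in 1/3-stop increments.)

ISO 250

Overexposed by 2 2/3 stops → need 2 2/3 stops darker.
ISO: 1600 → 1250 → 1000 → 800 → 640 → 500 → 400 → 320 → 250.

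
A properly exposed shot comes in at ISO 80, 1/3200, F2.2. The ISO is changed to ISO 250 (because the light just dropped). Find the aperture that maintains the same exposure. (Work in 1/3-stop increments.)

ISO: 80 → 100 → 125 → 160 → 200 → 250 — 1 2/3 stops raised (brighter).
Need 1 2/3 stops darker from the aperture: f/2.2 → f/2.5 → f/2.8 → f/3.2 → f/3.5 → f/4.

f/4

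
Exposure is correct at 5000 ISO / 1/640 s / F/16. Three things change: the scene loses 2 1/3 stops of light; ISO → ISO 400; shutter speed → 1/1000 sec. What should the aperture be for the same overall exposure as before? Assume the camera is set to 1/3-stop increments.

Scene light: 2 1/3 stops darker.
ISO: 5000 → 4000 → 3200 → 2500 → 2000 → 1600 → 1250 → 1000 → 800 → 640 → 500 → 400 — 3 2/3 stops lower (darker).
Shutter speed: 1/640 → 1/800 → 1/1000 — 2/3 stop faster (darker).
Net so far: 6 2/3 stops darker. Aperture: f/16 → f/14 → f/13 → f/11 → f/10 → f/9 → f/8 → f/7.1 → f/6.3 → f/5.6 → f/5 → f/4.5 → f/4 → f/3.5 → f/3.2 → f/2.8 → f/2.5 → f/2.2 → f/2 → f/1.8 → f/1.6.

f/1.6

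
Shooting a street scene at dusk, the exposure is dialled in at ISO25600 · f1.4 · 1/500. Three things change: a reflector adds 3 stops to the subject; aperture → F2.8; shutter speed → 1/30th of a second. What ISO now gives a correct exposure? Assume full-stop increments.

ISO 800

Scene light: 3 stops brighter.
Aperture: f/1.4 → f/2 → f/2.8 — 2 stops stopped down (darker).
Shutter speed: 1/500 → 1/250 → 1/125 → 1/60 → 1/30 — 4 stops longer (brighter).
Net so far: 5 stops brighter. ISO: 25600 → 12800 → 6400 → 3200 → 1600 → 800.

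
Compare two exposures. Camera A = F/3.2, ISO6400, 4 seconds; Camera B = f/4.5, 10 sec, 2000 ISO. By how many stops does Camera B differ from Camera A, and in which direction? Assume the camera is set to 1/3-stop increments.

1 1/3 stops darker

Aperture: f/3.2 → f/3.5 → f/4 → f/4.5 — 1 stop narrower (darker).
Shutter speed: 4 → 5 → 6 → 8 → 10 — 1 1/3 stops slower (brighter).
ISO: 6400 → 5000 → 4000 → 3200 → 2500 → 2000 — 1 2/3 stops dropped (darker).
Net: −1 +1 1/3 −1 2/3 = −1 1/3 stops.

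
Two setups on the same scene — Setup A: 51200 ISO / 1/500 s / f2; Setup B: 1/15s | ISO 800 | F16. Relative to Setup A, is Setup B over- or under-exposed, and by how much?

Aperture: f/2 → f/2.8 → f/4 → f/5.6 → f/8 → f/11 → f/16 — 6 stops stopped down (darker).
Shutter speed: 1/500 → 1/250 → 1/125 → 1/60 → 1/30 → 1/15 — 5 stops slower (brighter).
ISO: 51200 → 25600 → 12800 → 6400 → 3200 → 1600 → 800 — 6 stops lower (darker).
Net: −6 +5 −6 = −7 stops.

7 stops darker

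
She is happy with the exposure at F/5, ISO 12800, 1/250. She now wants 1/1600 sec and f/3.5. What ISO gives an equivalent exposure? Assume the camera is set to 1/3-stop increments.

Shutter speed: 1/250 → 1/320 → 1/400 → 1/500 → 1/640 → 1/800 → 1/1000 → 1/1250 → 1/1600 — 2 2/3 stops faster (darker).
Aperture: f/5 → f/4.5 → f/4 → f/3.5 — 1 stop opened up (brighter).
Net change so far: 1 2/3 stops darker. Offset with the ISO: 12800 → 16000 → 20000 → 25600 → 32000 → 40000.

ISO 40000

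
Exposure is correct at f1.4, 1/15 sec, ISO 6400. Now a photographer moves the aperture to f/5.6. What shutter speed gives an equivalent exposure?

Aperture: f/1.4 → f/2 → f/2.8 → f/4 → f/5.6 — 4 stops stopped down (darker).
Need 4 stops brighter from the shutter speed: 1/15 → 1/8 → 1/4 → 1/2 → 1.

1 s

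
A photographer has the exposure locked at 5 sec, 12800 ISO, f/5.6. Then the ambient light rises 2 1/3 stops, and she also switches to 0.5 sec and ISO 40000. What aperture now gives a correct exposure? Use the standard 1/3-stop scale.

Scene light: 2 1/3 stops brighter.
Shutter speed: 5 → 4 → 3.2 → 2.5 → 2 → 1.6 → 1.3 → 1 → 0.8 → 0.6 → 0.5 — 3 1/3 stops shorter (darker).
ISO: 12800 → 16000 → 20000 → 25600 → 32000 → 40000 — 1 2/3 stops higher (brighter).
Net so far: 2/3 stop brighter. Aperture: f/5.6 → f/6.3 → f/7.1.

f/7.1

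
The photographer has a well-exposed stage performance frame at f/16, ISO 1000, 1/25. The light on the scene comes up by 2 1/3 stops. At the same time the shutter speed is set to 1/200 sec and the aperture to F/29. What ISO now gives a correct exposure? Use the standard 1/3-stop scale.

Scene light: 2 1/3 stops brighter.
Shutter speed: 1/25 → 1/30 → 1/40 → 1/50 → 1/60 → 1/80 → 1/100 → 1/125 → 1/160 → 1/200 — 3 stops shorter (darker).
Aperture: f/16 → f/18 → f/20 → f/22 → f/25 → f/29 — 1 2/3 stops narrower (darker).
Net so far: 2 1/3 stops darker. ISO: 1000 → 1250 → 1600 → 2000 → 2500 → 3200 → 4000 → 5000.

ISO 5000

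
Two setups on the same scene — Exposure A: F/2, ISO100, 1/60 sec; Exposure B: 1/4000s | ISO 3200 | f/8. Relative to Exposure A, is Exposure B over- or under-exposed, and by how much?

5 stops darker

Aperture: f/2 → f/2.8 → f/4 → f/5.6 → f/8 — 4 stops narrower (darker).
Shutter speed: 1/60 → 1/125 → 1/250 → 1/500 → 1/1000 → 1/2000 → 1/4000 — 6 stops faster (darker).
ISO: 100 → 200 → 400 → 800 → 1600 → 3200 — 5 stops raised (brighter).
Net: −4 −6 +5 = −5 stops.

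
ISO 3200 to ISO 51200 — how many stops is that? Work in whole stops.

4 stops

3200 → 6400 → 12800 → 25600 → 51200 — count the steps: 4 stops.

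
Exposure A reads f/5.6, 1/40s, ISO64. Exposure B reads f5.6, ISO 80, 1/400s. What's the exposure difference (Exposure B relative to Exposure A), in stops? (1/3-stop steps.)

3 stops darker

Aperture: unchanged.
Shutter speed: 1/40 → 1/50 → 1/60 → 1/80 → 1/100 → 1/125 → 1/160 → 1/200 → 1/250 → 1/320 → 1/400 — 3 1/3 stops shorter (darker).
ISO: 64 → 80 — 1/3 stop higher (brighter).
Net: −3 1/3 +1/3 = −3 stops.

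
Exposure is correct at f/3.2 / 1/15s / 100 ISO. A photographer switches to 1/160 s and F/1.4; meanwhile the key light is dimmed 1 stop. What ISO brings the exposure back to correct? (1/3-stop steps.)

ISO 400

Scene light: 1 stop darker.
Shutter speed: 1/15 → 1/20 → 1/25 → 1/30 → 1/40 → 1/50 → 1/60 → 1/80 → 1/100 → 1/125 → 1/160 — 3 1/3 stops shorter (darker).
Aperture: f/3.2 → f/2.8 → f/2.5 → f/2.2 → f/2 → f/1.8 → f/1.6 → f/1.4 — 2 1/3 stops wider (brighter).
Net so far: 2 stops darker. ISO: 100 → 125 → 160 → 200 → 250 → 320 → 400.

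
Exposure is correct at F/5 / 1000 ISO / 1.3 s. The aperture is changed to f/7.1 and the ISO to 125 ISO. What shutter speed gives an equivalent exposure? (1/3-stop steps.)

20 s

Aperture: f/5 → f/5.6 → f/6.3 → f/7.1 — 1 stop smaller aperture (darker).
ISO: 1000 → 800 → 640 → 500 → 400 → 320 → 250 → 200 → 160 → 125 — 3 stops dropped (darker).
Net change so far: 4 stops darker. Offset with the shutter speed: 1.3 → 1.6 → 2 → 2.5 → 3.2 → 4 → 5 → 6 → 8 → 10 → 13 → 15 → 20.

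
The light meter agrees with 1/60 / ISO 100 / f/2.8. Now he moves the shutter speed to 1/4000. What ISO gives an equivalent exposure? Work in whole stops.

ISO 6400

Shutter speed: 1/60 → 1/125 → 1/250 → 1/500 → 1/1000 → 1/2000 → 1/4000 — 6 stops shorter (darker).
Need 6 stops brighter from the ISO: 100 → 200 → 400 → 800 → 1600 → 3200 → 6400.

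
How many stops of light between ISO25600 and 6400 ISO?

2 stops

25600 → 12800 → 6400 — count the steps: 2 stops.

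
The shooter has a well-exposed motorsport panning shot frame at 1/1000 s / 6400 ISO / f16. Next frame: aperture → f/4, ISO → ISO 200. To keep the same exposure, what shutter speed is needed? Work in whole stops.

1/500s

Aperture: f/16 → f/11 → f/8 → f/5.6 → f/4 — 4 stops larger aperture (brighter).
ISO: 6400 → 3200 → 1600 → 800 → 400 → 200 — 5 stops lower (darker).
Net change so far: 1 stop darker. Offset with the shutter speed: 1/1000 → 1/500.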